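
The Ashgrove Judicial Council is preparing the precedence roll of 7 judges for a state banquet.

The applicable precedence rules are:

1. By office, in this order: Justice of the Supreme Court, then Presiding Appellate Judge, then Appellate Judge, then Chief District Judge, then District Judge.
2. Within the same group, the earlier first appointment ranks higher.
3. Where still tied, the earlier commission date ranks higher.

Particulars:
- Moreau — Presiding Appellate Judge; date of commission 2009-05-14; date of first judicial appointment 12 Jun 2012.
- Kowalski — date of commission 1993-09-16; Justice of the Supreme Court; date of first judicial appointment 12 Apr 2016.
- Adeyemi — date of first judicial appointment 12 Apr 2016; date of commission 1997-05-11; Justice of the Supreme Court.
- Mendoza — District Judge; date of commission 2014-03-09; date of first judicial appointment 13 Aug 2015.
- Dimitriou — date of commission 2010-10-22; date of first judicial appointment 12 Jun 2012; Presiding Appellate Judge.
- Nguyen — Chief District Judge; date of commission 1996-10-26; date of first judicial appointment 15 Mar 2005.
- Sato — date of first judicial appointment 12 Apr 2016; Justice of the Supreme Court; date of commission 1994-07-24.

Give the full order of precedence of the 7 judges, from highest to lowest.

By office: Kowalski, Sato and Adeyemi (Justice of the Supreme Court); then Moreau and Dimitriou (Presiding Appellate Judge); then Nguyen (Chief District Judge); then Mendoza (District Judge).
Kowalski, Sato and Adeyemi all have date of first judicial appointment 12 Apr 2016, so the next rule applies.
Among Kowalski, Sato and Adeyemi, by date of commission (earlier first): Kowalski (1993-09-16) before Sato (1994-07-24) before Adeyemi (1997-05-11).
Moreau and Dimitriou both have date of first judicial appointment 12 Jun 2012, so the next rule applies.
Among Moreau and Dimitriou, by date of commission (earlier first): Moreau (2009-05-14) before Dimitriou (2010-10-22).
Full order: Kowalski, Sato, Adeyemi, Moreau, Dimitriou, Nguyen, Mendoza.

Kowalski, Sato, Adeyemi, Moreau, Dimitriou, Nguyen, Mendoza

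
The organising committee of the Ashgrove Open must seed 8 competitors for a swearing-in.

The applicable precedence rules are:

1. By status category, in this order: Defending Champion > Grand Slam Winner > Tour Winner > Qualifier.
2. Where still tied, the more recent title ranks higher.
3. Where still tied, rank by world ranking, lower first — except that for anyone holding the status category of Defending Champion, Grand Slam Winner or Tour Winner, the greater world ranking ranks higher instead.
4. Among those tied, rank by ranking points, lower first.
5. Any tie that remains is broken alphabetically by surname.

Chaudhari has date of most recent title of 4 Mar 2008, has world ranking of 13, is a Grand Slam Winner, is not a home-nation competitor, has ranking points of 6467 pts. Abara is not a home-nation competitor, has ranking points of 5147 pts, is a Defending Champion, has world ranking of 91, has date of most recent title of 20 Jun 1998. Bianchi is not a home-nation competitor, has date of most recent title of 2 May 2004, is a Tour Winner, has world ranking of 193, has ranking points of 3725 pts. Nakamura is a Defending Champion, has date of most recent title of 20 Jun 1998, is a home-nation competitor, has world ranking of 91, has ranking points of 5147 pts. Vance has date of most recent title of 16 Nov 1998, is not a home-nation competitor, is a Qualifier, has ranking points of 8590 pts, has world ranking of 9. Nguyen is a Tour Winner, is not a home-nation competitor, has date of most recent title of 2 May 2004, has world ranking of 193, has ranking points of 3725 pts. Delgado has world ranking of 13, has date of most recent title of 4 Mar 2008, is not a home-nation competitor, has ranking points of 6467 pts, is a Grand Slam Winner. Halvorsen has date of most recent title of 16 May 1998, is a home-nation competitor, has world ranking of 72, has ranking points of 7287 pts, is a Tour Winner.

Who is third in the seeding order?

Chaudhari

By status category: Abara and Nakamura (Defending Champion); then Chaudhari and Delgado (Grand Slam Winner); then Bianchi, Nguyen and Halvorsen (Tour Winner); then Vance (Qualifier).
Abara and Nakamura both have date of most recent title 20 Jun 1998, so the next rule applies.
Abara and Nakamura both have world ranking 91, so the next rule applies.
Abara and Nakamura both have ranking points 5147 pts, so the next rule applies.
Among Abara and Nakamura, alphabetically by surname: Abara before Nakamura.
Chaudhari and Delgado both have date of most recent title 4 Mar 2008, so the next rule applies.
Chaudhari and Delgado both have world ranking 13, so the next rule applies.
Chaudhari and Delgado both have ranking points 6467 pts, so the next rule applies.
Among Chaudhari and Delgado, alphabetically by surname: Chaudhari before Delgado.
Among Bianchi, Nguyen and Halvorsen, by date of most recent title (later first): Bianchi and Nguyen (2 May 2004) before Halvorsen (16 May 1998).
Bianchi and Nguyen both have world ranking 193, so the next rule applies.
Bianchi and Nguyen both have ranking points 3725 pts, so the next rule applies.
Among Bianchi and Nguyen, alphabetically by surname: Bianchi before Nguyen.
Order: Abara, Nakamura, Chaudhari, Delgado, Bianchi, Nguyen, Halvorsen, Vance.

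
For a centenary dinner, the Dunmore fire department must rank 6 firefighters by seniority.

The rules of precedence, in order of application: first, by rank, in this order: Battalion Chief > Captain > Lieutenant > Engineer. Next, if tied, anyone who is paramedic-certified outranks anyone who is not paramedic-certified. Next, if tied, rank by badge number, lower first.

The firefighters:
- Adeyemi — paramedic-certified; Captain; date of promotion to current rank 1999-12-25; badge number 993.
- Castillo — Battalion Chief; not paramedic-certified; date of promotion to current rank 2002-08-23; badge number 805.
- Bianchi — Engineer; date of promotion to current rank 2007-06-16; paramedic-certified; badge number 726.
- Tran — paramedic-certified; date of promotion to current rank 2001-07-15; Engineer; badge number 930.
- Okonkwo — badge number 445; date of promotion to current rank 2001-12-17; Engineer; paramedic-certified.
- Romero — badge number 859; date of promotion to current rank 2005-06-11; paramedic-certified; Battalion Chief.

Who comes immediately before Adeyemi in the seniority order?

By rank: Romero and Castillo (Battalion Chief); then Adeyemi (Captain); then Okonkwo, Bianchi and Tran (Engineer).
Among Romero and Castillo, paramedic-certified before not paramedic-certified: Romero (paramedic-certified) before Castillo (not paramedic-certified).
Okonkwo, Bianchi and Tran are each paramedic-certified, so the next rule applies.
Among Okonkwo, Bianchi and Tran, by badge number (lower first): Okonkwo (445) before Bianchi (726) before Tran (930).
Order: Romero, Castillo, Adeyemi, Okonkwo, Bianchi, Tran.

Castillo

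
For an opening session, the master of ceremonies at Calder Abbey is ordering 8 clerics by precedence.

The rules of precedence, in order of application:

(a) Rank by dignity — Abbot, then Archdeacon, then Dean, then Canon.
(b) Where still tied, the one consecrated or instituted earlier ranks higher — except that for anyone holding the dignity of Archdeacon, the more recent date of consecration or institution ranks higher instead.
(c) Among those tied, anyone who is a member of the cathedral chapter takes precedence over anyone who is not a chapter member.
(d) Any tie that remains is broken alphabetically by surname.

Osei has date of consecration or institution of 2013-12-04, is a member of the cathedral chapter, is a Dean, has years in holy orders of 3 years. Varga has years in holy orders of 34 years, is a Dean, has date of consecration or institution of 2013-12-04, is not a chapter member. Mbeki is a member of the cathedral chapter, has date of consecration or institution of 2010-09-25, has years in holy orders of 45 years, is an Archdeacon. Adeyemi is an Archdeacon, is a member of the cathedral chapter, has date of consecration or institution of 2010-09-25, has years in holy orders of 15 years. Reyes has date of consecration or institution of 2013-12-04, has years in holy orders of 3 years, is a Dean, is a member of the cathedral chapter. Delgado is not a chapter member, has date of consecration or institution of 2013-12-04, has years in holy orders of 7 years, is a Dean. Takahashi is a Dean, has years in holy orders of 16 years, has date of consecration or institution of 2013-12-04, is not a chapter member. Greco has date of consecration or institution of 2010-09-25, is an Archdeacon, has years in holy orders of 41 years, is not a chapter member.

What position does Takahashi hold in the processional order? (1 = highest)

7

By dignity: Adeyemi, Mbeki and Greco (Archdeacon); then Osei, Reyes, Delgado, Takahashi and Varga (Dean).
Adeyemi, Mbeki and Greco all have date of consecration or institution 2010-09-25, so the next rule applies.
Among Adeyemi, Mbeki and Greco, a member of the cathedral chapter before not a chapter member: Adeyemi and Mbeki (a member of the cathedral chapter) before Greco (not a chapter member).
Among Adeyemi and Mbeki, alphabetically by surname: Adeyemi before Mbeki.
Osei, Reyes, Delgado, Takahashi and Varga all have date of consecration or institution 2013-12-04, so the next rule applies.
Among Osei, Reyes, Delgado, Takahashi and Varga, a member of the cathedral chapter before not a chapter member: Osei and Reyes (a member of the cathedral chapter) before Delgado, Takahashi and Varga (not a chapter member).
Among Osei and Reyes, alphabetically by surname: Osei before Reyes.
Among Delgado, Takahashi and Varga, alphabetically by surname: Delgado before Takahashi before Varga.
Order: Adeyemi, Mbeki, Greco, Osei, Reyes, Delgado, Takahashi, Varga. So position 7.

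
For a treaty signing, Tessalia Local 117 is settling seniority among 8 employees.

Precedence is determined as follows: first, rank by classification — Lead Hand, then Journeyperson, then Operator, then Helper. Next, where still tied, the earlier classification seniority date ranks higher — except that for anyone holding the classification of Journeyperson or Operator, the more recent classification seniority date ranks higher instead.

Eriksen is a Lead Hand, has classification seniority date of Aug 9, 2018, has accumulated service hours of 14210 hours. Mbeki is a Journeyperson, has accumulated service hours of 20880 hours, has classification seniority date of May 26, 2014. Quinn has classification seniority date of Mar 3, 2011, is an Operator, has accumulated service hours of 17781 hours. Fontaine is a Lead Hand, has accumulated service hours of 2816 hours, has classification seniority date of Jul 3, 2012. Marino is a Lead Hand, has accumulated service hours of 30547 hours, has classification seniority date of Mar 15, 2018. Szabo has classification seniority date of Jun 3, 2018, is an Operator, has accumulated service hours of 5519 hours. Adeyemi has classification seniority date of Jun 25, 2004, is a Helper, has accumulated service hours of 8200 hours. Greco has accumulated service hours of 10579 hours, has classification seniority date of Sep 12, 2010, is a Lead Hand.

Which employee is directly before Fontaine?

Greco

By classification: Greco, Fontaine, Marino and Eriksen (Lead Hand); then Mbeki (Journeyperson); then Szabo and Quinn (Operator); then Adeyemi (Helper).
Among Greco, Fontaine, Marino and Eriksen, by classification seniority date (earlier first): Greco (Sep 12, 2010) before Fontaine (Jul 3, 2012) before Marino (Mar 15, 2018) before Eriksen (Aug 9, 2018).
Among Szabo and Quinn, by classification seniority date (later first) (reversed rule for this group): Szabo (Jun 3, 2018) before Quinn (Mar 3, 2011).
Order: Greco, Fontaine, Marino, Eriksen, Mbeki, Szabo, Quinn, Adeyemi.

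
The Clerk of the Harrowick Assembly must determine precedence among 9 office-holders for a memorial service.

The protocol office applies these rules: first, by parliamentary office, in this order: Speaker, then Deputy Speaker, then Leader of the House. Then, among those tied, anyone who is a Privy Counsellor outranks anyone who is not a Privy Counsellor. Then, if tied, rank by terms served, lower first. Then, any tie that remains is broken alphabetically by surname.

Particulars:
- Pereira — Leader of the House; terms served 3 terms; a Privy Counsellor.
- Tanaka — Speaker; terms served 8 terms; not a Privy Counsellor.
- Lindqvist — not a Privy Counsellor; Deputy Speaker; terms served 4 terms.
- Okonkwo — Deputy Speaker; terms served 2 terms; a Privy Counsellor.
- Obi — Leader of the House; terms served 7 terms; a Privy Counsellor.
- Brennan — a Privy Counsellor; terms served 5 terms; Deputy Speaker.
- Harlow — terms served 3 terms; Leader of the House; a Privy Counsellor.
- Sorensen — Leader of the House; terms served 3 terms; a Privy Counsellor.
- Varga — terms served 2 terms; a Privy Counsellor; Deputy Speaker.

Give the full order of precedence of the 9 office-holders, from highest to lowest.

By parliamentary office: Tanaka (Speaker); then Okonkwo, Varga, Brennan and Lindqvist (Deputy Speaker); then Harlow, Pereira, Sorensen and Obi (Leader of the House).
Among Okonkwo, Varga, Brennan and Lindqvist, a Privy Counsellor before not a Privy Counsellor: Okonkwo, Varga and Brennan (a Privy Counsellor) before Lindqvist (not a Privy Counsellor).
Among Okonkwo, Varga and Brennan, by terms served (lower first): Okonkwo and Varga (2 terms) before Brennan (5 terms).
Among Okonkwo and Varga, alphabetically by surname: Okonkwo before Varga.
Harlow, Pereira, Sorensen and Obi are each a Privy Counsellor, so the next rule applies.
Among Harlow, Pereira, Sorensen and Obi, by terms served (lower first): Harlow, Pereira and Sorensen (3 terms) before Obi (7 terms).
Among Harlow, Pereira and Sorensen, alphabetically by surname: Harlow before Pereira before Sorensen.
Full order: Tanaka, Okonkwo, Varga, Brennan, Lindqvist, Harlow, Pereira, Sorensen, Obi.

Tanaka, Okonkwo, Varga, Brennan, Lindqvist, Harlow, Pereira, Sorensen, Obi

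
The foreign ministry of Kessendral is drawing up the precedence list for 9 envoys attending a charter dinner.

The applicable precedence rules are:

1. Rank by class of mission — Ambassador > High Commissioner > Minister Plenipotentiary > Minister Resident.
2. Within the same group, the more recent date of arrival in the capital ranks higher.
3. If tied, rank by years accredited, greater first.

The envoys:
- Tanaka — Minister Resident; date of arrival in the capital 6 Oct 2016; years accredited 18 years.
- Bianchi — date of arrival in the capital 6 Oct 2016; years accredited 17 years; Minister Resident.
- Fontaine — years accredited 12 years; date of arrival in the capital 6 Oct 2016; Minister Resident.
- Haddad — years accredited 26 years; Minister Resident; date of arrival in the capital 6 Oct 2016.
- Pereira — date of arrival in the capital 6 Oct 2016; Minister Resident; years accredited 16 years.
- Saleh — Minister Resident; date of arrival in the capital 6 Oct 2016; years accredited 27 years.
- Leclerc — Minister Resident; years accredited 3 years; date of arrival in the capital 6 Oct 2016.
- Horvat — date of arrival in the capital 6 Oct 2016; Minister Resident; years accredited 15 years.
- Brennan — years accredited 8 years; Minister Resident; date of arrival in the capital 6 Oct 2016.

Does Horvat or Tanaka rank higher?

Tanaka

By class of mission: Saleh, Haddad, Tanaka, Bianchi, Pereira, Horvat, Fontaine, Brennan and Leclerc (Minister Resident).
Saleh, Haddad, Tanaka, Bianchi, Pereira, Horvat, Fontaine, Brennan and Leclerc all have date of arrival in the capital 6 Oct 2016, so the next rule applies.
Among Saleh, Haddad, Tanaka, Bianchi, Pereira, Horvat, Fontaine, Brennan and Leclerc, by years accredited (higher first): Saleh (27 years) before Haddad (26 years) before Tanaka (18 years) before Bianchi (17 years) before Pereira (16 years) before Horvat (15 years) before Fontaine (12 years) before Brennan (8 years) before Leclerc (3 years).
So Tanaka takes precedence.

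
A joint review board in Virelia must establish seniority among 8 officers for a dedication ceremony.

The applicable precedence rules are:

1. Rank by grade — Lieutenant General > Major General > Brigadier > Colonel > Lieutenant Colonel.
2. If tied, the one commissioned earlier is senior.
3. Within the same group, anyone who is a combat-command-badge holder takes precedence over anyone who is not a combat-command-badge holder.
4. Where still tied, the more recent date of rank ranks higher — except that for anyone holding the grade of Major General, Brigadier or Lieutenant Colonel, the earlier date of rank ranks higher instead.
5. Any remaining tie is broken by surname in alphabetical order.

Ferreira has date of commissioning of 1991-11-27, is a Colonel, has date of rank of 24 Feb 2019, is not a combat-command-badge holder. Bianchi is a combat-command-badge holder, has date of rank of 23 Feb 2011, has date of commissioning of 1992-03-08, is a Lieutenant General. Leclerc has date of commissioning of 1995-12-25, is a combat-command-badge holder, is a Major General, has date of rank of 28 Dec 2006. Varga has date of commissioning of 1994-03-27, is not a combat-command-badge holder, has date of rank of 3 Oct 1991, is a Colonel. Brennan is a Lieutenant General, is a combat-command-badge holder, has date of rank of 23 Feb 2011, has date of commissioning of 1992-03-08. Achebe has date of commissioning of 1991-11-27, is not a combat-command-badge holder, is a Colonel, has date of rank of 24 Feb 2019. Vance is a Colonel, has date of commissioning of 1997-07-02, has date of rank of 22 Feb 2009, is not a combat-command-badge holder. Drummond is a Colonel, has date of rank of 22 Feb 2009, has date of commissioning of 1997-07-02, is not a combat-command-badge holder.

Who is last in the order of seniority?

Vance

By grade: Bianchi and Brennan (Lieutenant General); then Leclerc (Major General); then Achebe, Ferreira, Varga, Drummond and Vance (Colonel).
Bianchi and Brennan both have date of commissioning 1992-03-08, so the next rule applies.
Bianchi and Brennan are each a combat-command-badge holder, so the next rule applies.
Bianchi and Brennan both have date of rank 23 Feb 2011, so the next rule applies.
Among Bianchi and Brennan, alphabetically by surname: Bianchi before Brennan.
Among Achebe, Ferreira, Varga, Drummond and Vance, by date of commissioning (earlier first): Achebe and Ferreira (1991-11-27) before Varga (1994-03-27) before Drummond and Vance (1997-07-02).
Achebe and Ferreira are each not a combat-command-badge holder, so the next rule applies.
Achebe and Ferreira both have date of rank 24 Feb 2019, so the next rule applies.
Among Achebe and Ferreira, alphabetically by surname: Achebe before Ferreira.
Drummond and Vance are each not a combat-command-badge holder, so the next rule applies.
Drummond and Vance both have date of rank 22 Feb 2009, so the next rule applies.
Among Drummond and Vance, alphabetically by surname: Drummond before Vance.
Order: Bianchi, Brennan, Leclerc, Achebe, Ferreira, Varga, Drummond, Vance.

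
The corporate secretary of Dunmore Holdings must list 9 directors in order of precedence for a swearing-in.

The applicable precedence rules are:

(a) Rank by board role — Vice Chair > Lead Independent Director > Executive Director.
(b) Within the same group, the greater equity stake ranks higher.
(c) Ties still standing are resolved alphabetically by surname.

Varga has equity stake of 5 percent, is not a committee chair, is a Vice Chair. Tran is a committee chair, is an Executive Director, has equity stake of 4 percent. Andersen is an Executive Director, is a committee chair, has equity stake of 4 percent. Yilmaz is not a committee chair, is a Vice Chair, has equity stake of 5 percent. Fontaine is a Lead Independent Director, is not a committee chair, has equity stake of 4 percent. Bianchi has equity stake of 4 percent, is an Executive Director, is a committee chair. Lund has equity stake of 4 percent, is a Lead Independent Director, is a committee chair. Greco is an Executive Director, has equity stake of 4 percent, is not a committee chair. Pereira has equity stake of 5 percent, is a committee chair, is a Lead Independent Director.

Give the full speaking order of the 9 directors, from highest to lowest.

By board role: Varga and Yilmaz (Vice Chair); then Pereira, Fontaine and Lund (Lead Independent Director); then Andersen, Bianchi, Greco and Tran (Executive Director).
Varga and Yilmaz both have equity stake 5 percent, so the next rule applies.
Among Varga and Yilmaz, alphabetically by surname: Varga before Yilmaz.
Among Pereira, Fontaine and Lund, by equity stake (higher first): Pereira (5 percent) before Fontaine and Lund (4 percent).
Among Fontaine and Lund, alphabetically by surname: Fontaine before Lund.
Andersen, Bianchi, Greco and Tran all have equity stake 4 percent, so the next rule applies.
Among Andersen, Bianchi, Greco and Tran, alphabetically by surname: Andersen before Bianchi before Greco before Tran.
Full order: Varga, Yilmaz, Pereira, Fontaine, Lund, Andersen, Bianchi, Greco, Tran.

Varga, Yilmaz, Pereira, Fontaine, Lund, Andersen, Bianchi, Greco, Tran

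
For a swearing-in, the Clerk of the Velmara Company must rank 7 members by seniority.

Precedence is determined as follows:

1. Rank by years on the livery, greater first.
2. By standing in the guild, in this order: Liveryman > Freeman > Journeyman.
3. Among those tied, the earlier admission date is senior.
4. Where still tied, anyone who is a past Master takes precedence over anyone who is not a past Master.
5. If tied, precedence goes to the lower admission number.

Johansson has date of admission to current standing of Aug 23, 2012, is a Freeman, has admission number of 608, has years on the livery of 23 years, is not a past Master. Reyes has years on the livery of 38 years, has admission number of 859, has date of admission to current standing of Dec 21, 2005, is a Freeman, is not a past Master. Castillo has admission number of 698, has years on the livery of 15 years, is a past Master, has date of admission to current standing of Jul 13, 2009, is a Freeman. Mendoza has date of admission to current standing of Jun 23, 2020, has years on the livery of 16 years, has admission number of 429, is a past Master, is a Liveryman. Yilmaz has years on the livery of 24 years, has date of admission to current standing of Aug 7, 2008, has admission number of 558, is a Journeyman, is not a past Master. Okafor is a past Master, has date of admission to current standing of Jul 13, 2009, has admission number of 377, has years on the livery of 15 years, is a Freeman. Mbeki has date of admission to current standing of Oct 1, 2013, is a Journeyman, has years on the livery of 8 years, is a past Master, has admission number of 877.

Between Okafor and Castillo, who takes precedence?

By years on the livery (higher first): Reyes (38 years); then Yilmaz (24 years); then Johansson (23 years); then Mendoza (16 years); then Okafor and Castillo (both 15 years); then Mbeki (8 years).
Okafor and Castillo are each Freeman, so the next rule applies.
Okafor and Castillo both have date of admission to current standing Jul 13, 2009, so the next rule applies.
Okafor and Castillo are each a past Master, so the next rule applies.
Among Okafor and Castillo, by admission number (lower first): Okafor (377) before Castillo (698).
So Okafor takes precedence.

Okafor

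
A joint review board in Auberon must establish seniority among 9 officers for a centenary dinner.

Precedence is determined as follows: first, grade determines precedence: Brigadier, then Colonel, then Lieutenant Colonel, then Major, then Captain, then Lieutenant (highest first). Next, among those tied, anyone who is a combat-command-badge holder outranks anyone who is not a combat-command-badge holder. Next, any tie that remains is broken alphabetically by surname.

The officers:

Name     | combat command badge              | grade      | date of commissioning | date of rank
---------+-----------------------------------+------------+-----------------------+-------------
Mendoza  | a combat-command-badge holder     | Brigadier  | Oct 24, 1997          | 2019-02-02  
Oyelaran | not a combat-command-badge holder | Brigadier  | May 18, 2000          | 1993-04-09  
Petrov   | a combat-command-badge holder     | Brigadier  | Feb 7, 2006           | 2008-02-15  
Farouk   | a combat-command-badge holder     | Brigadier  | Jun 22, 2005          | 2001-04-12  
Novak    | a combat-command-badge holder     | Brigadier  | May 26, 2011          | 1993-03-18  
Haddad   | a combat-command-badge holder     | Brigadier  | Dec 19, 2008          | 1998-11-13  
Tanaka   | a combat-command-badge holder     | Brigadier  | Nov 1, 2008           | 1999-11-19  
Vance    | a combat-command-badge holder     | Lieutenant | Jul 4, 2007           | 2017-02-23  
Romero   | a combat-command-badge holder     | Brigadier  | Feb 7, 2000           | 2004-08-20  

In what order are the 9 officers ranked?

By grade: Farouk, Haddad, Mendoza, Novak, Petrov, Romero, Tanaka and Oyelaran (Brigadier); then Vance (Lieutenant).
Among Farouk, Haddad, Mendoza, Novak, Petrov, Romero, Tanaka and Oyelaran, a combat-command-badge holder before not a combat-command-badge holder: Farouk, Haddad, Mendoza, Novak, Petrov, Romero and Tanaka (a combat-command-badge holder) before Oyelaran (not a combat-command-badge holder).
Among Farouk, Haddad, Mendoza, Novak, Petrov, Romero and Tanaka, alphabetically by surname: Farouk before Haddad before Mendoza before Novak before Petrov before Romero before Tanaka.
Full order: Farouk, Haddad, Mendoza, Novak, Petrov, Romero, Tanaka, Oyelaran, Vance.

Farouk, Haddad, Mendoza, Novak, Petrov, Romero, Tanaka, Oyelaran, Vance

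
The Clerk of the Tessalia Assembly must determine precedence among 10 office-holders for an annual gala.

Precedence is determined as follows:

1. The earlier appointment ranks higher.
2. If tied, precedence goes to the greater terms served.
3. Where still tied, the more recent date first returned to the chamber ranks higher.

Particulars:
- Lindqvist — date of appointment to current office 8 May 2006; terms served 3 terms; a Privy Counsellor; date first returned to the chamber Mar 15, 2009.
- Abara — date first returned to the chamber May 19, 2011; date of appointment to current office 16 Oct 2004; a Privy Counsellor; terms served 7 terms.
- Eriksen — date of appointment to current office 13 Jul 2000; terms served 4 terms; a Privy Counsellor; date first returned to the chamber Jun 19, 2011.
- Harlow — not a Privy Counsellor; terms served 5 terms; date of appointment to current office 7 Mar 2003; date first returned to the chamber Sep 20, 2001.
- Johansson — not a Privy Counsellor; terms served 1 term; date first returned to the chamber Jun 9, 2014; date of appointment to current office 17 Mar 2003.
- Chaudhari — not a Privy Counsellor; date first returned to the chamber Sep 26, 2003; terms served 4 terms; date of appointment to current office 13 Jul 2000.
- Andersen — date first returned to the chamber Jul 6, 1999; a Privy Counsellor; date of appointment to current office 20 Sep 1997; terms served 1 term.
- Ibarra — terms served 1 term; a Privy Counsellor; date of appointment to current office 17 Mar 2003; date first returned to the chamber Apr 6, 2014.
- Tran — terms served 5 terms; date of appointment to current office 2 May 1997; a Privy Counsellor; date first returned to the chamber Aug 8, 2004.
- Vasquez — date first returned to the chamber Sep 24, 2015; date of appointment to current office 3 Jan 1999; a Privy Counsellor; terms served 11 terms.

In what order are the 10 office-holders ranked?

By date of appointment to current office (earlier first): Tran (2 May 1997); then Andersen (20 Sep 1997); then Vasquez (3 Jan 1999); then Eriksen and Chaudhari (both 13 Jul 2000); then Harlow (7 Mar 2003); then Johansson and Ibarra (both 17 Mar 2003); then Abara (16 Oct 2004); then Lindqvist (8 May 2006).
Eriksen and Chaudhari both have terms served 4 terms, so the next rule applies.
Among Eriksen and Chaudhari, by date first returned to the chamber (later first): Eriksen (Jun 19, 2011) before Chaudhari (Sep 26, 2003).
Johansson and Ibarra both have terms served 1 term, so the next rule applies.
Among Johansson and Ibarra, by date first returned to the chamber (later first): Johansson (Jun 9, 2014) before Ibarra (Apr 6, 2014).
Full order: Tran, Andersen, Vasquez, Eriksen, Chaudhari, Harlow, Johansson, Ibarra, Abara, Lindqvist.

Tran, Andersen, Vasquez, Eriksen, Chaudhari, Harlow, Johansson, Ibarra, Abara, Lindqvist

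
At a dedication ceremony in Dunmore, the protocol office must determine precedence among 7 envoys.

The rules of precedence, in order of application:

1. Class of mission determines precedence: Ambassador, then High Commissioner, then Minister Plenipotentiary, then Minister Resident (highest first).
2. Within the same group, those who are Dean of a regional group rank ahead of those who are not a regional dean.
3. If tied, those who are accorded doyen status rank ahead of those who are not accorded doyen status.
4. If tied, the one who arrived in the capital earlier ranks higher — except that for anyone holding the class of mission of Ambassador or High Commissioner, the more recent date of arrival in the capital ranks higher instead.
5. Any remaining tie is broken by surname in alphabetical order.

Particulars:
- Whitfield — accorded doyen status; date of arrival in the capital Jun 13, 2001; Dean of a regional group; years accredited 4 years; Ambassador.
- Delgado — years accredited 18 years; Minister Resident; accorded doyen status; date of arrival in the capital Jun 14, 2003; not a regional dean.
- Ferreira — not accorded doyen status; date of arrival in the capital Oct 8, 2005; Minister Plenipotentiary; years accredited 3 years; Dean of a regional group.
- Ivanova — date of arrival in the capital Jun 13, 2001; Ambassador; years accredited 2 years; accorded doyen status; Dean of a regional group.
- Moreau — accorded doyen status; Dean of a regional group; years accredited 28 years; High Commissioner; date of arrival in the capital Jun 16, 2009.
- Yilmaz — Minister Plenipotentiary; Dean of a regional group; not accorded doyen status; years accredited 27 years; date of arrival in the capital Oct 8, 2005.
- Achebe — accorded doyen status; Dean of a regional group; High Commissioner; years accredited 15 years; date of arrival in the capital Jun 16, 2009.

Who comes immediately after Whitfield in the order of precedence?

Achebe

By class of mission: Ivanova and Whitfield (Ambassador); then Achebe and Moreau (High Commissioner); then Ferreira and Yilmaz (Minister Plenipotentiary); then Delgado (Minister Resident).
Ivanova and Whitfield are each Dean of a regional group, so the next rule applies.
Ivanova and Whitfield are each accorded doyen status, so the next rule applies.
Ivanova and Whitfield both have date of arrival in the capital Jun 13, 2001, so the next rule applies.
Among Ivanova and Whitfield, alphabetically by surname: Ivanova before Whitfield.
Achebe and Moreau are each Dean of a regional group, so the next rule applies.
Achebe and Moreau are each accorded doyen status, so the next rule applies.
Achebe and Moreau both have date of arrival in the capital Jun 16, 2009, so the next rule applies.
Among Achebe and Moreau, alphabetically by surname: Achebe before Moreau.
Ferreira and Yilmaz are each Dean of a regional group, so the next rule applies.
Ferreira and Yilmaz are each not accorded doyen status, so the next rule applies.
Ferreira and Yilmaz both have date of arrival in the capital Oct 8, 2005, so the next rule applies.
Among Ferreira and Yilmaz, alphabetically by surname: Ferreira before Yilmaz.
Order: Ivanova, Whitfield, Achebe, Moreau, Ferreira, Yilmaz, Delgado.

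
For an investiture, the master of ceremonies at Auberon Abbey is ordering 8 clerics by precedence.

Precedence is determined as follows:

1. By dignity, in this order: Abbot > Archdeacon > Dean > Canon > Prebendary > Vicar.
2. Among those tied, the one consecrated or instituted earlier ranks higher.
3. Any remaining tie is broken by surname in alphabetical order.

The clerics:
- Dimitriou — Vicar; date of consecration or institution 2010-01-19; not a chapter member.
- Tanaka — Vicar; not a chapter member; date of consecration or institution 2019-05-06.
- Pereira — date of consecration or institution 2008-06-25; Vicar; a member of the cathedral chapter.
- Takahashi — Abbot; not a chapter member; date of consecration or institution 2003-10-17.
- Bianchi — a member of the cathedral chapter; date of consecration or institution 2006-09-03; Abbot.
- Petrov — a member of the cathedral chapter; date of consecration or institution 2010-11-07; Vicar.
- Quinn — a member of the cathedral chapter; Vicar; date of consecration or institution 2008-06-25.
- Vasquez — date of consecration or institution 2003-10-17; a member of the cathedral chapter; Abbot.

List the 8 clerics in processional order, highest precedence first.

By dignity: Takahashi, Vasquez and Bianchi (Abbot); then Pereira, Quinn, Dimitriou, Petrov and Tanaka (Vicar).
Among Takahashi, Vasquez and Bianchi, by date of consecration or institution (earlier first): Takahashi and Vasquez (2003-10-17) before Bianchi (2006-09-03).
Among Takahashi and Vasquez, alphabetically by surname: Takahashi before Vasquez.
Among Pereira, Quinn, Dimitriou, Petrov and Tanaka, by date of consecration or institution (earlier first): Pereira and Quinn (2008-06-25) before Dimitriou (2010-01-19) before Petrov (2010-11-07) before Tanaka (2019-05-06).
Among Pereira and Quinn, alphabetically by surname: Pereira before Quinn.
Full order: Takahashi, Vasquez, Bianchi, Pereira, Quinn, Dimitriou, Petrov, Tanaka.

Takahashi, Vasquez, Bianchi, Pereira, Quinn, Dimitriou, Petrov, Tanaka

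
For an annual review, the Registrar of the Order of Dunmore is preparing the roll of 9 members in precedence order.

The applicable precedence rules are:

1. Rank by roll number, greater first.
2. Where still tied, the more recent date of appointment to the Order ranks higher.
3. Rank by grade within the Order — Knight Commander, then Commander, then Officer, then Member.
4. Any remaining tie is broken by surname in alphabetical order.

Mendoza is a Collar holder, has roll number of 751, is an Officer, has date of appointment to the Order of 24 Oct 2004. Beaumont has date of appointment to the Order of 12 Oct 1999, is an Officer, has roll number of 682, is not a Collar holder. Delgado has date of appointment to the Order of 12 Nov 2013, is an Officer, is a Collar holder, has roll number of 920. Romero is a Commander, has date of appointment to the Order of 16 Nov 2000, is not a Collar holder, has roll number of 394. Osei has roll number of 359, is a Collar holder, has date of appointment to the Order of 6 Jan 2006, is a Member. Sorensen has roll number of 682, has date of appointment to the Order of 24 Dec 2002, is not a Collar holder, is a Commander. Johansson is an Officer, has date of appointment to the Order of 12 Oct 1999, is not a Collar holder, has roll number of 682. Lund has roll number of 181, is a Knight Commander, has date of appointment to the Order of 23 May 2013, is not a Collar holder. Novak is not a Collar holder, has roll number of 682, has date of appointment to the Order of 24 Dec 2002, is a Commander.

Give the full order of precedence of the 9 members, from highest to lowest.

Delgado, Mendoza, Novak, Sorensen, Beaumont, Johansson, Romero, Osei, Lund

By roll number (higher first): Delgado (920); then Mendoza (751); then Novak, Sorensen, Beaumont and Johansson (each 682); then Romero (394); then Osei (359); then Lund (181).
Among Novak, Sorensen, Beaumont and Johansson, by date of appointment to the Order (later first): Novak and Sorensen (24 Dec 2002) before Beaumont and Johansson (12 Oct 1999).
Novak and Sorensen are each Commander, so the next rule applies.
Among Novak and Sorensen, alphabetically by surname: Novak before Sorensen.
Beaumont and Johansson are each Officer, so the next rule applies.
Among Beaumont and Johansson, alphabetically by surname: Beaumont before Johansson.
Full order: Delgado, Mendoza, Novak, Sorensen, Beaumont, Johansson, Romero, Osei, Lund.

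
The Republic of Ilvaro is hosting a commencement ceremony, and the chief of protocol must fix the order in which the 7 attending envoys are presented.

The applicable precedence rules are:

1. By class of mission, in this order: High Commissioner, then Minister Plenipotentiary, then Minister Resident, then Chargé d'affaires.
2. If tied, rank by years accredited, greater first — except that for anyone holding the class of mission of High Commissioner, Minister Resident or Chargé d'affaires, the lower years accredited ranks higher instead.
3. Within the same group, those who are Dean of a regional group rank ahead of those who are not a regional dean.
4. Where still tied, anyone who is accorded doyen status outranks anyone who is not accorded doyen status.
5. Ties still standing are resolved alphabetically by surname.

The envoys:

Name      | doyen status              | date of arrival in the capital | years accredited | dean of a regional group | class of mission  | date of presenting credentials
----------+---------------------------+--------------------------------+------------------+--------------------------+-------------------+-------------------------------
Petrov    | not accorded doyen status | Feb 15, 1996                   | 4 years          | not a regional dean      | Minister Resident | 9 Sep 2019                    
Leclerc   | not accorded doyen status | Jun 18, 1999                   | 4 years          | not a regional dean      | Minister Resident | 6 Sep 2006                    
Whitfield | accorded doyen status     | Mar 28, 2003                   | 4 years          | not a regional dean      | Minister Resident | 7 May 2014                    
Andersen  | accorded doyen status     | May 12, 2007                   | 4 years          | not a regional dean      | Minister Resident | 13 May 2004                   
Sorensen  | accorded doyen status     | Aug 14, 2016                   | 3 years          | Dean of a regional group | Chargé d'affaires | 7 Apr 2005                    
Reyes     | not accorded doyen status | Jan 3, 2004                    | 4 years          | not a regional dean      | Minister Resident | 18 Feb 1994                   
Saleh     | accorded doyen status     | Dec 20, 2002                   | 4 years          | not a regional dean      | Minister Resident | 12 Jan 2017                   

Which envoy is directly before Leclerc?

By class of mission: Andersen, Saleh, Whitfield, Leclerc, Petrov and Reyes (Minister Resident); then Sorensen (Chargé d'affaires).
Andersen, Saleh, Whitfield, Leclerc, Petrov and Reyes all have years accredited 4 years, so the next rule applies.
Andersen, Saleh, Whitfield, Leclerc, Petrov and Reyes are each not a regional dean, so the next rule applies.
Among Andersen, Saleh, Whitfield, Leclerc, Petrov and Reyes, accorded doyen status before not accorded doyen status: Andersen, Saleh and Whitfield (accorded doyen status) before Leclerc, Petrov and Reyes (not accorded doyen status).
Among Andersen, Saleh and Whitfield, alphabetically by surname: Andersen before Saleh before Whitfield.
Among Leclerc, Petrov and Reyes, alphabetically by surname: Leclerc before Petrov before Reyes.
Order: Andersen, Saleh, Whitfield, Leclerc, Petrov, Reyes, Sorensen.

Whitfield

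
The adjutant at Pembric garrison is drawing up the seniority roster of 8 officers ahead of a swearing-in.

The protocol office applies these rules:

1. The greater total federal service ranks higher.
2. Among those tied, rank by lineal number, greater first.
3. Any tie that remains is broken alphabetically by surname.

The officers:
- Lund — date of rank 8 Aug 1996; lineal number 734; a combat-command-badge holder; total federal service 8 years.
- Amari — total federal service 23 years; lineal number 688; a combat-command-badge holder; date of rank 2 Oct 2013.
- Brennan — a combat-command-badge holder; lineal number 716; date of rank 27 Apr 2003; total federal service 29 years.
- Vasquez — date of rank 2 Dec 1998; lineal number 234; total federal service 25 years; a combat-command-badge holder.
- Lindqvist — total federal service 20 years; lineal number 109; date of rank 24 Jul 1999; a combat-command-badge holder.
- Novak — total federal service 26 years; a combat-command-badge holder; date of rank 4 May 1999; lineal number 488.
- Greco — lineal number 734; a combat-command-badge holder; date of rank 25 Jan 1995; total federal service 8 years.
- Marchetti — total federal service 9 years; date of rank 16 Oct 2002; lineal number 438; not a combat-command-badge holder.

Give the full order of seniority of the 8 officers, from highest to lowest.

Brennan, Novak, Vasquez, Amari, Lindqvist, Marchetti, Greco, Lund

By total federal service (higher first): Brennan (29 years); then Novak (26 years); then Vasquez (25 years); then Amari (23 years); then Lindqvist (20 years); then Marchetti (9 years); then Greco and Lund (both 8 years).
Greco and Lund both have lineal number 734, so the next rule applies.
Among Greco and Lund, alphabetically by surname: Greco before Lund.
Full order: Brennan, Novak, Vasquez, Amari, Lindqvist, Marchetti, Greco, Lund.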